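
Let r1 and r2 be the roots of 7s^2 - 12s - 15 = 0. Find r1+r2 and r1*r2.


For as^2+bs+c=0: sum = -b/a, product = c/a.
a=7, b=-12, c=-15
Sum = -(-12)/7 = 12/7
Product = (-15)/7 = -15/7


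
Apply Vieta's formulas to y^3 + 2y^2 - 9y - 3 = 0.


Monic cubic y^3+by^2+cy+d=0: sum=-b, pairwise sum=c, product=-d.
b=2, c=-9, d=-3
r1+r2+r3 = -2
r1r2+r1r3+r2r3 = -9
r1r2r3 = 3


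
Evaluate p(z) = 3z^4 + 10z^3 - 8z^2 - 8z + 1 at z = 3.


Using direct substitution:
  3 * (3)^4 = 243
  10 * (3)^3 = 270
  -8 * (3)^2 = -72
  -8 * (3)^1 = -24
  constant: 1
Sum = 243 + 270 - 72 - 24 + 1 = 418


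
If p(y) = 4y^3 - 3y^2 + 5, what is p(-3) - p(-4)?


p(-3) = -130
p(-4) = -299
p(-3) - p(-4) = -130 + 299 = 169


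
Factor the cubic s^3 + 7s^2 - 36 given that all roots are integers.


Try integer roots (divisors of -36). s=-3: p(-3)=0.
Divide out (s + 3): quotient is s^2 + 4s - 12.
Factor the quadratic: (s - 2)(s + 6)
Result: (s + 3)(s - 2)(s + 6)


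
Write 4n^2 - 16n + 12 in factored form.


Roots satisfy r1 + r2 = -b/a = 4 and r1*r2 = c/a = 3.
So r1 = 1, r2 = 3.
4n^2 - 16n + 12 = 4(n - r1)(n - r2) = 4(n - 1)(n - 3)


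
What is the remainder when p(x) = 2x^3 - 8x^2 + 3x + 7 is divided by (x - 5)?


By the Remainder Theorem, the remainder equals p(5):
  2*(5)^3 = 250
  -8*(5)^2 = -200
  3*(5)^1 = 15
  constant: 7
Sum: 250 - 200 + 15 + 7 = 72


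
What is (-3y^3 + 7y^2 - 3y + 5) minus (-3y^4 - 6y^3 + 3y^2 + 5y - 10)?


Distribute the minus sign:
  (-3y^3 + 7y^2 - 3y + 5)
- (-3y^4 - 6y^3 + 3y^2 + 5y - 10)
Negate second polynomial: 3y^4 + 6y^3 - 3y^2 - 5y + 10
Add: 3y^4 + 3y^3 + 4y^2 - 8y + 15


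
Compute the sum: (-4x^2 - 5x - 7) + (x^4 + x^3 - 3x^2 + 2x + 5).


Align terms by degree and add:
  -4x^2 - 5x - 7
+ x^4 + x^3 - 3x^2 + 2x + 5
= x^4 + x^3 - 7x^2 - 3x - 2


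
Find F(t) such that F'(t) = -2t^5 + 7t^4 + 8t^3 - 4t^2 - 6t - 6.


Reverse power rule on each term:
  ∫ -2t^5 dt = -(1/3)t^6
  ∫ 7t^4 dt = (7/5)t^5
  ∫ 8t^3 dt = 2t^4
  ∫ -4t^2 dt = -(4/3)t^3
  ∫ -6t dt = -3t^2
  ∫ -6 dt = -6t
F(t) = -(1/3)t^6 + (7/5)t^5 + 2t^4 - (4/3)t^3 - 3t^2 - 6t + C


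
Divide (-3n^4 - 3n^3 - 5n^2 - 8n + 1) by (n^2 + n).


(-3n^4 - 3n^3 - 5n^2 - 8n + 1) / (n^2 + n)
Step 1: -3n^2 * (n^2 + n) = -3n^4 - 3n^3; subtract.
Step 2: 0 * (n^2 + n) = 0; subtract.
Step 3: -5 * (n^2 + n) = -5n^2 - 5n; subtract.
Quotient: -3n^2 - 5, Remainder: -3n + 1


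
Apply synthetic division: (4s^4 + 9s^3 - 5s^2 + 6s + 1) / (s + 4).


Synthetic division with c = -4. Coefficients: 4, 9, -5, 6, 1
Bring down 4.
  4 * -4 = -16; -16 + 9 = -7
  -7 * -4 = 28; 28 - 5 = 23
  23 * -4 = -92; -92 + 6 = -86
  -86 * -4 = 344; 344 + 1 = 345
Quotient: 4s^3 - 7s^2 + 23s - 86, Remainder: 345


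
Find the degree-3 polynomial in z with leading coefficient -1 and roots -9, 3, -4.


p(z) = -(z + 9)(z - 3)(z + 4)
Expand: -z^3 - 10z^2 + 3z + 108


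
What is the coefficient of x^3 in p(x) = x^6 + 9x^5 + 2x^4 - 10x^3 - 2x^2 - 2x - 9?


Read off the coefficient of x^3: -10


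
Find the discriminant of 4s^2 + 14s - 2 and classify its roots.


D = b^2 - 4ac = (14)^2 - 4(4)(-2) = 196 + 32 = 228
Since D > 0: two distinct irrational roots


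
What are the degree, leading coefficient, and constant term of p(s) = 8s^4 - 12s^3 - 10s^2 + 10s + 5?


Highest power of s is 4, with coefficient 8. Constant term is 5.
Degree = 4, leading coefficient = 8, constant term = 5


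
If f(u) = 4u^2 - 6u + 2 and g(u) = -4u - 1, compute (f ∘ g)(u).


Substitute g(u) into f:
f(g(u)) = 4*(-4u - 1)^2 + (-6)*(-4u - 1) + 2
(-4u - 1)^2 = 16u^2 + 8u + 1
Expand and combine: 64u^2 + 56u + 12


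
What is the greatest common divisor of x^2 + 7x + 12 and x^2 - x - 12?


Factor each:
  x^2 + 7x + 12 = (x + 3)(x + 4)
  x^2 - x - 12 = (x + 3)(x - 4)
Common monic factor: x + 3


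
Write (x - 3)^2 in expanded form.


Expand (x - 3)^2 by repeated multiplication:
= x^2 - 6x + 9


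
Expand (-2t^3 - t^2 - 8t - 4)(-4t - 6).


Distribute each term of the first polynomial:
  (-2t^3)(-4t - 6) = 8t^4 + 12t^3
  (-t^2)(-4t - 6) = 4t^3 + 6t^2
  (-8t)(-4t - 6) = 32t^2 + 48t
  (-4)(-4t - 6) = 16t + 24
Sum: 8t^4 + 16t^3 + 38t^2 + 64t + 24


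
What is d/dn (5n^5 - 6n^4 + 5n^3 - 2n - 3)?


Apply the power rule term by term:
  d/dn(5n^5) = 25n^4
  d/dn(-6n^4) = -24n^3
  d/dn(5n^3) = 15n^2
  d/dn(-2n) = -2
  d/dn(-3) = 0
p'(n) = 25n^4 - 24n^3 + 15n^2 - 2


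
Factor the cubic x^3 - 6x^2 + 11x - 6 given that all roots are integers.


Try integer roots (divisors of -6). x=1: p(1)=0.
Divide out (x - 1): quotient is x^2 - 5x + 6.
Factor the quadratic: (x - 2)(x - 3)
Result: (x - 1)(x - 2)(x - 3)


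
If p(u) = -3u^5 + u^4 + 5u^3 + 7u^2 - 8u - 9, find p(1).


Using direct substitution:
  -3 * (1)^5 = -3
  1 * (1)^4 = 1
  5 * (1)^3 = 5
  7 * (1)^2 = 7
  -8 * (1)^1 = -8
  constant: -9
Sum = -3 + 1 + 5 + 7 - 8 - 9 = -7


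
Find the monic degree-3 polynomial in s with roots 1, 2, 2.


p(s) = (s - 1)(s - 2)(s - 2)
Expand: s^3 - 5s^2 + 8s - 4


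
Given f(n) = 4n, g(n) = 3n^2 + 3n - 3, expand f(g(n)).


Substitute g(n) into f:
f(g(n)) = 4*(3n^2 + 3n - 3)
Expand and combine: 12n^2 + 12n - 12


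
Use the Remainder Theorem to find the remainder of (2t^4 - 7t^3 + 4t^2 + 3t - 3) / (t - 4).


By the Remainder Theorem, the remainder equals p(4):
  2*(4)^4 = 512
  -7*(4)^3 = -448
  4*(4)^2 = 64
  3*(4)^1 = 12
  constant: -3
Sum: 512 - 448 + 64 + 12 - 3 = 137


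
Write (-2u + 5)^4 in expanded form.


Expand (-2u + 5)^4 by repeated multiplication:
  (-2u + 5)^2 = 4u^2 - 20u + 25
  (-2u + 5)^3 = -8u^3 + 60u^2 - 150u + 125
= 16u^4 - 160u^3 + 600u^2 - 1000u + 625


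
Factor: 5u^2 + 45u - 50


Roots satisfy r1 + r2 = -b/a = -9 and r1*r2 = c/a = -10.
So r1 = 1, r2 = -10.
5u^2 + 45u - 50 = 5(u - r1)(u - r2) = 5(u - 1)(u + 10)


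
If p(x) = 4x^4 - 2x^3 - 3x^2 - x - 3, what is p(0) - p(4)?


p(0) = -3
p(4) = 841
p(0) - p(4) = -3 - 841 = -844


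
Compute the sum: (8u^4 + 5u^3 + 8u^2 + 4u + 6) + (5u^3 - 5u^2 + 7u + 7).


Align terms by degree and add:
  8u^4 + 5u^3 + 8u^2 + 4u + 6
+ 5u^3 - 5u^2 + 7u + 7
= 8u^4 + 10u^3 + 3u^2 + 11u + 13


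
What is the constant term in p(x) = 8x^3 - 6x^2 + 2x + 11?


Read off the constant term: 11


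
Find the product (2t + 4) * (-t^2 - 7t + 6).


Distribute each term of the first polynomial:
  (2t)(-t^2 - 7t + 6) = -2t^3 - 14t^2 + 12t
  (4)(-t^2 - 7t + 6) = -4t^2 - 28t + 24
Sum: -2t^3 - 18t^2 - 16t + 24


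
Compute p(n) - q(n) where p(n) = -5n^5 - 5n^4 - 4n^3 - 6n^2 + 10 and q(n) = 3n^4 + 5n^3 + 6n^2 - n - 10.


Distribute the minus sign:
  (-5n^5 - 5n^4 - 4n^3 - 6n^2 + 10)
- (3n^4 + 5n^3 + 6n^2 - n - 10)
Negate second polynomial: -3n^4 - 5n^3 - 6n^2 + n + 10
Add: -5n^5 - 8n^4 - 9n^3 - 12n^2 + n + 20


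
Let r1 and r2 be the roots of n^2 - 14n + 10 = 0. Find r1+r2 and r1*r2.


For an^2+bn+c=0: sum = -b/a, product = c/a.
a=1, b=-14, c=10
Sum = -(-14)/1 = 14
Product = (10)/1 = 10


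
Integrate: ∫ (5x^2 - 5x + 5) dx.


Reverse power rule on each term:
  ∫ 5x^2 dx = (5/3)x^3
  ∫ -5x dx = -(5/2)x^2
  ∫ 5 dx = 5x
F(x) = (5/3)x^3 - (5/2)x^2 + 5x + C


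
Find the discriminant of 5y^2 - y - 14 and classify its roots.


D = b^2 - 4ac = (-1)^2 - 4(5)(-14) = 1 + 280 = 281
Since D > 0: two distinct irrational roots


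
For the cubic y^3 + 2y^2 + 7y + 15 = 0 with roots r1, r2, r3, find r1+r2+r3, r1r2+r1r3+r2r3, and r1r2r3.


Monic cubic y^3+by^2+cy+d=0: sum=-b, pairwise sum=c, product=-d.
b=2, c=7, d=15
r1+r2+r3 = -2
r1r2+r1r3+r2r3 = 7
r1r2r3 = -15


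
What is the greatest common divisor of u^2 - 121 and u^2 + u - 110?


Factor each:
  u^2 - 121 = (u + 11)(u - 11)
  u^2 + u - 110 = (u + 11)(u - 10)
Common monic factor: u + 11


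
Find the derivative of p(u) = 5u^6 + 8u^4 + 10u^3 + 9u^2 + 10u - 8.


Apply the power rule term by term:
  d/du(5u^6) = 30u^5
  d/du(8u^4) = 32u^3
  d/du(10u^3) = 30u^2
  d/du(9u^2) = 18u
  d/du(10u) = 10
  d/du(-8) = 0
p'(u) = 30u^5 + 32u^3 + 30u^2 + 18u + 10


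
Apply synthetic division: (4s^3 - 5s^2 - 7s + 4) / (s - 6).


Synthetic division with c = 6. Coefficients: 4, -5, -7, 4
Bring down 4.
  4 * 6 = 24; 24 - 5 = 19
  19 * 6 = 114; 114 - 7 = 107
  107 * 6 = 642; 642 + 4 = 646
Quotient: 4s^2 + 19s + 107, Remainder: 646


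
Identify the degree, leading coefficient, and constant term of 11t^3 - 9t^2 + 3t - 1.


Highest power of t is 3, with coefficient 11. Constant term is -1.
Degree = 3, leading coefficient = 11, constant term = -1


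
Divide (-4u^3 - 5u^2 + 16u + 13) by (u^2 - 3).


(-4u^3 - 5u^2 + 16u + 13) / (u^2 - 3)
Step 1: -4u * (u^2 - 3) = -4u^3 + 12u; subtract.
Step 2: -5 * (u^2 - 3) = -5u^2 + 15; subtract.
Quotient: -4u - 5, Remainder: 4u - 2


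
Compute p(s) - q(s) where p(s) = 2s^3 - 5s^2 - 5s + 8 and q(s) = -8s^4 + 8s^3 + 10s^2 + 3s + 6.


Distribute the minus sign:
  (2s^3 - 5s^2 - 5s + 8)
- (-8s^4 + 8s^3 + 10s^2 + 3s + 6)
Negate second polynomial: 8s^4 - 8s^3 - 10s^2 - 3s - 6
Add: 8s^4 - 6s^3 - 15s^2 - 8s + 2


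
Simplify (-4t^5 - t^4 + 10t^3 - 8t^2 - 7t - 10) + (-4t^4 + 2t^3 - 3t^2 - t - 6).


Align terms by degree and add:
  -4t^5 - t^4 + 10t^3 - 8t^2 - 7t - 10
  -4t^4 + 2t^3 - 3t^2 - t - 6
= -4t^5 - 5t^4 + 12t^3 - 11t^2 - 8t - 16


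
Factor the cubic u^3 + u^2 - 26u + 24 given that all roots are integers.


Try integer roots (divisors of 24). u=1: p(1)=0.
Divide out (u - 1): quotient is u^2 + 2u - 24.
Factor the quadratic: (u - 4)(u + 6)
Result: (u - 1)(u - 4)(u + 6)


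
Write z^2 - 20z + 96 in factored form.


Roots satisfy r1 + r2 = -b/a = 20 and r1*r2 = c/a = 96.
So r1 = 8, r2 = 12.
z^2 - 20z + 96 = (z - r1)(z - r2) = (z - 8)(z - 12)


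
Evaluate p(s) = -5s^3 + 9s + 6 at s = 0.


Using direct substitution:
  -5 * (0)^3 = 0
  0 * (0)^2 = 0
  9 * (0)^1 = 0
  constant: 6
Sum = 0 + 0 + 0 + 6 = 6


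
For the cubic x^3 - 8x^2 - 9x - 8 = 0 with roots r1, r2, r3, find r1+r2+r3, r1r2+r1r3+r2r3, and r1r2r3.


Monic cubic x^3+bx^2+cx+d=0: sum=-b, pairwise sum=c, product=-d.
b=-8, c=-9, d=-8
r1+r2+r3 = 8
r1r2+r1r3+r2r3 = -9
r1r2r3 = 8


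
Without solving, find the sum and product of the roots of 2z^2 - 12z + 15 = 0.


For az^2+bz+c=0: sum = -b/a, product = c/a.
a=2, b=-12, c=15
Sum = -(-12)/2 = 6
Product = (15)/2 = 15/2


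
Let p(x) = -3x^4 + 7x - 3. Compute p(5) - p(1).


p(5) = -1843
p(1) = 1
p(5) - p(1) = -1843 - 1 = -1844


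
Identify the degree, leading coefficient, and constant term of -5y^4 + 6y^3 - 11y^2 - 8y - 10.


Highest power of y is 4, with coefficient -5. Constant term is -10.
Degree = 4, leading coefficient = -5, constant term = -10


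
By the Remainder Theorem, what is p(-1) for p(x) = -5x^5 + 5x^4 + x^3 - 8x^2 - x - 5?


By the Remainder Theorem, the remainder equals p(-1):
  -5*(-1)^5 = 5
  5*(-1)^4 = 5
  1*(-1)^3 = -1
  -8*(-1)^2 = -8
  -1*(-1)^1 = 1
  constant: -5
Sum: 5 + 5 - 1 - 8 + 1 - 5 = -3


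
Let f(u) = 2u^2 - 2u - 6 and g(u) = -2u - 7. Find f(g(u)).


Substitute g(u) into f:
f(g(u)) = 2*(-2u - 7)^2 + (-2)*(-2u - 7) + (-6)
(-2u - 7)^2 = 4u^2 + 28u + 49
Expand and combine: 8u^2 + 60u + 106


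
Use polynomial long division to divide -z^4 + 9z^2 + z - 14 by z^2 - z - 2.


(-z^4 + 9z^2 + z - 14) / (z^2 - z - 2)
Step 1: -z^2 * (z^2 - z - 2) = -z^4 + z^3 + 2z^2; subtract.
Step 2: -z * (z^2 - z - 2) = -z^3 + z^2 + 2z; subtract.
Step 3: 6 * (z^2 - z - 2) = 6z^2 - 6z - 12; subtract.
Quotient: -z^2 - z + 6, Remainder: 5z - 2


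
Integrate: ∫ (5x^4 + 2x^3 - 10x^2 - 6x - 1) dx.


Reverse power rule on each term:
  ∫ 5x^4 dx = x^5
  ∫ 2x^3 dx = (1/2)x^4
  ∫ -10x^2 dx = -(10/3)x^3
  ∫ -6x dx = -3x^2
  ∫ -1 dx = -x
F(x) = x^5 + (1/2)x^4 - (10/3)x^3 - 3x^2 - x + C


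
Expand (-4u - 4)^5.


Expand (-4u - 4)^5 by repeated multiplication:
  (-4u - 4)^2 = 16u^2 + 32u + 16
  (-4u - 4)^3 = -64u^3 - 192u^2 - 192u - 64
  (-4u - 4)^4 = 256u^4 + 1024u^3 + 1536u^2 + 1024u + 256
= -1024u^5 - 5120u^4 - 10240u^3 - 10240u^2 - 5120u - 1024


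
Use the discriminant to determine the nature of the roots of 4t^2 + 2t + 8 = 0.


D = b^2 - 4ac = (2)^2 - 4(4)(8) = 4 - 128 = -124
Since D < 0: two complex conjugate roots (no real roots)


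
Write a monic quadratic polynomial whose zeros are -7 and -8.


p(s) = (s + 7)(s + 8)
Expand: s^2 + 15s + 56


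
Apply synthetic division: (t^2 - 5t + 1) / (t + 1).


Synthetic division with c = -1. Coefficients: 1, -5, 1
Bring down 1.
  1 * -1 = -1; -1 - 5 = -6
  -6 * -1 = 6; 6 + 1 = 7
Quotient: t - 6, Remainder: 7


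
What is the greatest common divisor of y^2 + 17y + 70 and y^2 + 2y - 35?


Factor each:
  y^2 + 17y + 70 = (y + 7)(y + 10)
  y^2 + 2y - 35 = (y + 7)(y - 5)
Common monic factor: y + 7


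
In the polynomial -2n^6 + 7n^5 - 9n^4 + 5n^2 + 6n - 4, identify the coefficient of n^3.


Read off the coefficient of n^3: 0


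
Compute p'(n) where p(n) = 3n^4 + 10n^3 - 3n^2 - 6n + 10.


Apply the power rule term by term:
  d/dn(3n^4) = 12n^3
  d/dn(10n^3) = 30n^2
  d/dn(-3n^2) = -6n
  d/dn(-6n) = -6
  d/dn(10) = 0
p'(n) = 12n^3 + 30n^2 - 6n - 6


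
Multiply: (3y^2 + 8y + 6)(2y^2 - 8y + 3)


Distribute each term of the first polynomial:
  (3y^2)(2y^2 - 8y + 3) = 6y^4 - 24y^3 + 9y^2
  (8y)(2y^2 - 8y + 3) = 16y^3 - 64y^2 + 24y
  (6)(2y^2 - 8y + 3) = 12y^2 - 48y + 18
Sum: 6y^4 - 8y^3 - 43y^2 - 24y + 18


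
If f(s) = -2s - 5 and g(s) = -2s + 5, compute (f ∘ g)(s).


Substitute g(s) into f:
f(g(s)) = -2*(-2s + 5) + (-5)
Expand and combine: 4s - 15


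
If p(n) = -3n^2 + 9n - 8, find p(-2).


Using direct substitution:
  -3 * (-2)^2 = -12
  9 * (-2)^1 = -18
  constant: -8
Sum = -12 - 18 - 8 = -38


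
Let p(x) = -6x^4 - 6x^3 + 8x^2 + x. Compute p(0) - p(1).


p(0) = 0
p(1) = -3
p(0) - p(1) = 0 + 3 = 3


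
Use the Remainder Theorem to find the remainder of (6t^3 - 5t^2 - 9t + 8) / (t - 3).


By the Remainder Theorem, the remainder equals p(3):
  6*(3)^3 = 162
  -5*(3)^2 = -45
  -9*(3)^1 = -27
  constant: 8
Sum: 162 - 45 - 27 + 8 = 98


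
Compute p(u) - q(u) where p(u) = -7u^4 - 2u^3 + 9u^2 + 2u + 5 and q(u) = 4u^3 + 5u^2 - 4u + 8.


Distribute the minus sign:
  (-7u^4 - 2u^3 + 9u^2 + 2u + 5)
- (4u^3 + 5u^2 - 4u + 8)
Negate second polynomial: -4u^3 - 5u^2 + 4u - 8
Add: -7u^4 - 6u^3 + 4u^2 + 6u - 3


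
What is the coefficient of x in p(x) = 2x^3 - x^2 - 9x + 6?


Read off the coefficient of x: -9


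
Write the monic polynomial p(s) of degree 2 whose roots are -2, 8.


p(s) = (s + 2)(s - 8)
Expand: s^2 - 6s - 16


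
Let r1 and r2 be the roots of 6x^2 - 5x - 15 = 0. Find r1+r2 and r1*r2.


For ax^2+bx+c=0: sum = -b/a, product = c/a.
a=6, b=-5, c=-15
Sum = -(-5)/6 = 5/6
Product = (-15)/6 = -5/2


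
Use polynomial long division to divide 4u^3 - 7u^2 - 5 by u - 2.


(4u^3 - 7u^2 - 5) / (u - 2)
Step 1: 4u^2 * (u - 2) = 4u^3 - 8u^2; subtract.
Step 2: u * (u - 2) = u^2 - 2u; subtract.
Step 3: 2 * (u - 2) = 2u - 4; subtract.
Quotient: 4u^2 + u + 2, Remainder: -1


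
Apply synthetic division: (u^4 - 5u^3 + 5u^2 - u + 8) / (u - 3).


Synthetic division with c = 3. Coefficients: 1, -5, 5, -1, 8
Bring down 1.
  1 * 3 = 3; 3 - 5 = -2
  -2 * 3 = -6; -6 + 5 = -1
  -1 * 3 = -3; -3 - 1 = -4
  -4 * 3 = -12; -12 + 8 = -4
Quotient: u^3 - 2u^2 - u - 4, Remainder: -4


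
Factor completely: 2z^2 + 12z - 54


Roots satisfy r1 + r2 = -b/a = -6 and r1*r2 = c/a = -27.
So r1 = -9, r2 = 3.
2z^2 + 12z - 54 = 2(z - r1)(z - r2) = 2(z + 9)(z - 3)


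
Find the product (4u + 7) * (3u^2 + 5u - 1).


Distribute each term of the first polynomial:
  (4u)(3u^2 + 5u - 1) = 12u^3 + 20u^2 - 4u
  (7)(3u^2 + 5u - 1) = 21u^2 + 35u - 7
Sum: 12u^3 + 41u^2 + 31u - 7


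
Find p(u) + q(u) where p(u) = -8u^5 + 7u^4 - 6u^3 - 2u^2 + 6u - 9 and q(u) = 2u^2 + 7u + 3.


Align terms by degree and add:
  -8u^5 + 7u^4 - 6u^3 - 2u^2 + 6u - 9
+ 2u^2 + 7u + 3
= -8u^5 + 7u^4 - 6u^3 + 13u - 6


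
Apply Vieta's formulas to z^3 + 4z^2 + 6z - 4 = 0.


Monic cubic z^3+bz^2+cz+d=0: sum=-b, pairwise sum=c, product=-d.
b=4, c=6, d=-4
r1+r2+r3 = -4
r1r2+r1r3+r2r3 = 6
r1r2r3 = 4


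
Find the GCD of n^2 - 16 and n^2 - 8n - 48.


Factor each:
  n^2 - 16 = (n + 4)(n - 4)
  n^2 - 8n - 48 = (n + 4)(n - 12)
Common monic factor: n + 4


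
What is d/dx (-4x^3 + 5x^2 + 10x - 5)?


Apply the power rule term by term:
  d/dx(-4x^3) = -12x^2
  d/dx(5x^2) = 10x
  d/dx(10x) = 10
  d/dx(-5) = 0
p'(x) = -12x^2 + 10x + 10


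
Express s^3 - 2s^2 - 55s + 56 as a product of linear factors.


Try integer roots (divisors of 56). s=1: p(1)=0.
Divide out (s - 1): quotient is s^2 - s - 56.
Factor the quadratic: (s + 7)(s - 8)
Result: (s - 1)(s + 7)(s - 8)


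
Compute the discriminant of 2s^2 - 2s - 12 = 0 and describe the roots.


D = b^2 - 4ac = (-2)^2 - 4(2)(-12) = 4 + 96 = 100
Since D > 0: two distinct rational roots


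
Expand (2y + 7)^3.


Expand (2y + 7)^3 by repeated multiplication:
  (2y + 7)^2 = 4y^2 + 28y + 49
= 8y^3 + 84y^2 + 294y + 343


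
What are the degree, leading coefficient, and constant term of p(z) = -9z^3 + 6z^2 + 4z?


Highest power of z is 3, with coefficient -9. Constant term is 0.
Degree = 3, leading coefficient = -9, constant term = 0


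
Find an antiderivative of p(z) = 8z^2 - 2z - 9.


Reverse power rule on each term:
  ∫ 8z^2 dz = (8/3)z^3
  ∫ -2z dz = -z^2
  ∫ -9 dz = -9z
F(z) = (8/3)z^3 - z^2 - 9z + C


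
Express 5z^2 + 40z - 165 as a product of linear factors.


Roots satisfy r1 + r2 = -b/a = -8 and r1*r2 = c/a = -33.
So r1 = 3, r2 = -11.
5z^2 + 40z - 165 = 5(z - r1)(z - r2) = 5(z - 3)(z + 11)


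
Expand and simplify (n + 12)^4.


Expand (n + 12)^4 by repeated multiplication:
  (n + 12)^2 = n^2 + 24n + 144
  (n + 12)^3 = n^3 + 36n^2 + 432n + 1728
= n^4 + 48n^3 + 864n^2 + 6912n + 20736


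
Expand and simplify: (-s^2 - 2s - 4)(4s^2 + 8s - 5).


Distribute each term of the first polynomial:
  (-s^2)(4s^2 + 8s - 5) = -4s^4 - 8s^3 + 5s^2
  (-2s)(4s^2 + 8s - 5) = -8s^3 - 16s^2 + 10s
  (-4)(4s^2 + 8s - 5) = -16s^2 - 32s + 20
Sum: -4s^4 - 16s^3 - 27s^2 - 22s + 20


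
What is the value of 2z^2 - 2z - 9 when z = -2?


Using direct substitution:
  2 * (-2)^2 = 8
  -2 * (-2)^1 = 4
  constant: -9
Sum = 8 + 4 - 9 = 3


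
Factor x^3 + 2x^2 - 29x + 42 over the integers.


Try integer roots (divisors of 42). x=-7: p(-7)=0.
Divide out (x + 7): quotient is x^2 - 5x + 6.
Factor the quadratic: (x - 3)(x - 2)
Result: (x + 7)(x - 3)(x - 2)


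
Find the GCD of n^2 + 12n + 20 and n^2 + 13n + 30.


Factor each:
  n^2 + 12n + 20 = (n + 10)(n + 2)
  n^2 + 13n + 30 = (n + 10)(n + 3)
Common monic factor: n + 10


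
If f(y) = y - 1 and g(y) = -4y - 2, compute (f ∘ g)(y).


Substitute g(y) into f:
f(g(y)) = 1*(-4y - 2) + (-1)
Expand and combine: -4y - 3


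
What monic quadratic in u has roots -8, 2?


p(u) = (u + 8)(u - 2)
Expand: u^2 + 6u - 16


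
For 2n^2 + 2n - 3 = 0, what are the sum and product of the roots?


For an^2+bn+c=0: sum = -b/a, product = c/a.
a=2, b=2, c=-3
Sum = -(2)/2 = -1
Product = (-3)/2 = -3/2


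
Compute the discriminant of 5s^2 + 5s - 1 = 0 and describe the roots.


D = b^2 - 4ac = (5)^2 - 4(5)(-1) = 25 + 20 = 45
Since D > 0: two distinct irrational roots


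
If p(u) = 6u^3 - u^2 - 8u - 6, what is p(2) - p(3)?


p(2) = 22
p(3) = 123
p(2) - p(3) = 22 - 123 = -101


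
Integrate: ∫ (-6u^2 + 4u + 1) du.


Reverse power rule on each term:
  ∫ -6u^2 du = -2u^3
  ∫ 4u du = 2u^2
  ∫ 1 du = u
F(u) = -2u^3 + 2u^2 + u + C


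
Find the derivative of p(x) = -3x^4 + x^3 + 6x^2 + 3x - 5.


Apply the power rule term by term:
  d/dx(-3x^4) = -12x^3
  d/dx(x^3) = 3x^2
  d/dx(6x^2) = 12x
  d/dx(3x) = 3
  d/dx(-5) = 0
p'(x) = -12x^3 + 3x^2 + 12x + 3


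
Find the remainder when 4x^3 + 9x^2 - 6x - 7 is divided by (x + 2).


By the Remainder Theorem, the remainder equals p(-2):
  4*(-2)^3 = -32
  9*(-2)^2 = 36
  -6*(-2)^1 = 12
  constant: -7
Sum: -32 + 36 + 12 - 7 = 9


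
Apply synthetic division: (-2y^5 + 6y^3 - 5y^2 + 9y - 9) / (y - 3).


Synthetic division with c = 3. Coefficients: -2, 0, 6, -5, 9, -9
Bring down -2.
  -2 * 3 = -6; -6 + 0 = -6
  -6 * 3 = -18; -18 + 6 = -12
  -12 * 3 = -36; -36 - 5 = -41
  -41 * 3 = -123; -123 + 9 = -114
  -114 * 3 = -342; -342 - 9 = -351
Quotient: -2y^4 - 6y^3 - 12y^2 - 41y - 114, Remainder: -351


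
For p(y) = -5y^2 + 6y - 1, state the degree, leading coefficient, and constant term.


Highest power of y is 2, with coefficient -5. Constant term is -1.
Degree = 2, leading coefficient = -5, constant term = -1


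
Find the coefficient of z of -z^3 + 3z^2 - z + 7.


Read off the coefficient of z: -1


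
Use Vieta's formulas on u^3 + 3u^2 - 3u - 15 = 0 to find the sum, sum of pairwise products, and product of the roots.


Monic cubic u^3+bu^2+cu+d=0: sum=-b, pairwise sum=c, product=-d.
b=3, c=-3, d=-15
r1+r2+r3 = -3
r1r2+r1r3+r2r3 = -3
r1r2r3 = 15


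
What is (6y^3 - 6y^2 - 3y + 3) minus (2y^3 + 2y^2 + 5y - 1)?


Distribute the minus sign:
  (6y^3 - 6y^2 - 3y + 3)
- (2y^3 + 2y^2 + 5y - 1)
Negate second polynomial: -2y^3 - 2y^2 - 5y + 1
Add: 4y^3 - 8y^2 - 8y + 4


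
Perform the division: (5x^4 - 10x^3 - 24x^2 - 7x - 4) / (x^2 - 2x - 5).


(5x^4 - 10x^3 - 24x^2 - 7x - 4) / (x^2 - 2x - 5)
Step 1: 5x^2 * (x^2 - 2x - 5) = 5x^4 - 10x^3 - 25x^2; subtract.
Step 2: 0 * (x^2 - 2x - 5) = 0; subtract.
Step 3: 1 * (x^2 - 2x - 5) = x^2 - 2x - 5; subtract.
Quotient: 5x^2 + 1, Remainder: -5x + 1


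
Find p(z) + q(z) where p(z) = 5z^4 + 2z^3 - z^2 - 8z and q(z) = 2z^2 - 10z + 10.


Align terms by degree and add:
  5z^4 + 2z^3 - z^2 - 8z
+ 2z^2 - 10z + 10
= 5z^4 + 2z^3 + z^2 - 18z + 10


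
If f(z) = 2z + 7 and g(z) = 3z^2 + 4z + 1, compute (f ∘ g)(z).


Substitute g(z) into f:
f(g(z)) = 2*(3z^2 + 4z + 1) + 7
Expand and combine: 6z^2 + 8z + 9


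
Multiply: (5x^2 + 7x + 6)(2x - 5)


Distribute each term of the first polynomial:
  (5x^2)(2x - 5) = 10x^3 - 25x^2
  (7x)(2x - 5) = 14x^2 - 35x
  (6)(2x - 5) = 12x - 30
Sum: 10x^3 - 11x^2 - 23x - 30


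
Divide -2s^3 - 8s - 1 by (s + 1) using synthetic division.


Synthetic division with c = -1. Coefficients: -2, 0, -8, -1
Bring down -2.
  -2 * -1 = 2; 2 + 0 = 2
  2 * -1 = -2; -2 - 8 = -10
  -10 * -1 = 10; 10 - 1 = 9
Quotient: -2s^2 + 2s - 10, Remainder: 9


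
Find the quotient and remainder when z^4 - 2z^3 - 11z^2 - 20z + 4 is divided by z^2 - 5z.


(z^4 - 2z^3 - 11z^2 - 20z + 4) / (z^2 - 5z)
Step 1: z^2 * (z^2 - 5z) = z^4 - 5z^3; subtract.
Step 2: 3z * (z^2 - 5z) = 3z^3 - 15z^2; subtract.
Step 3: 4 * (z^2 - 5z) = 4z^2 - 20z; subtract.
Quotient: z^2 + 3z + 4, Remainder: 4


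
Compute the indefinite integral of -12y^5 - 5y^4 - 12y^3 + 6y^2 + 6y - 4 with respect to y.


Reverse power rule on each term:
  ∫ -12y^5 dy = -2y^6
  ∫ -5y^4 dy = -y^5
  ∫ -12y^3 dy = -3y^4
  ∫ 6y^2 dy = 2y^3
  ∫ 6y dy = 3y^2
  ∫ -4 dy = -4y
F(y) = -2y^6 - y^5 - 3y^4 + 2y^3 + 3y^2 - 4y + C


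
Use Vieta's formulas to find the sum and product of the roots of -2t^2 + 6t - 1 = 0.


For at^2+bt+c=0: sum = -b/a, product = c/a.
a=-2, b=6, c=-1
Sum = -(6)/-2 = 3
Product = (-1)/-2 = 1/2


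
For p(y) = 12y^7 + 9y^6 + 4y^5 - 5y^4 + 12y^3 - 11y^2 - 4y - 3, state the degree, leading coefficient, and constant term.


Highest power of y is 7, with coefficient 12. Constant term is -3.
Degree = 7, leading coefficient = 12, constant term = -3


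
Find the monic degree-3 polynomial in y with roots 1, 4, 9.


p(y) = (y - 1)(y - 4)(y - 9)
Expand: y^3 - 14y^2 + 49y - 36


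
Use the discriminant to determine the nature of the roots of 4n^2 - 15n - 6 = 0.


D = b^2 - 4ac = (-15)^2 - 4(4)(-6) = 225 + 96 = 321
Since D > 0: two distinct irrational roots


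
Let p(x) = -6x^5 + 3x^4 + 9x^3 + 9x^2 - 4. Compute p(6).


Using direct substitution:
  -6 * (6)^5 = -46656
  3 * (6)^4 = 3888
  9 * (6)^3 = 1944
  9 * (6)^2 = 324
  0 * (6)^1 = 0
  constant: -4
Sum = -46656 + 3888 + 1944 + 324 + 0 - 4 = -40504


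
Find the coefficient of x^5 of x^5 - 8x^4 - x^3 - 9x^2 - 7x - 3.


Read off the coefficient of x^5: 1


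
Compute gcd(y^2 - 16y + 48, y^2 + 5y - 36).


Factor each:
  y^2 - 16y + 48 = (y - 4)(y - 12)
  y^2 + 5y - 36 = (y - 4)(y + 9)
Common monic factor: y - 4


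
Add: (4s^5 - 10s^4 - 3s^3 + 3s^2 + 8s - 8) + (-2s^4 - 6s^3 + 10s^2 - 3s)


Align terms by degree and add:
  4s^5 - 10s^4 - 3s^3 + 3s^2 + 8s - 8
  -2s^4 - 6s^3 + 10s^2 - 3s
= 4s^5 - 12s^4 - 9s^3 + 13s^2 + 5s - 8


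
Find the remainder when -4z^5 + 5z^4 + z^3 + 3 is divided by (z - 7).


By the Remainder Theorem, the remainder equals p(7):
  -4*(7)^5 = -67228
  5*(7)^4 = 12005
  1*(7)^3 = 343
  0*(7)^2 = 0
  0*(7)^1 = 0
  constant: 3
Sum: -67228 + 12005 + 343 + 0 + 0 + 3 = -54877


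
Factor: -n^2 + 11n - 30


Roots satisfy r1 + r2 = -b/a = 11 and r1*r2 = c/a = 30.
So r1 = 6, r2 = 5.
-n^2 + 11n - 30 = -(n - r1)(n - r2) = -(n - 6)(n - 5)


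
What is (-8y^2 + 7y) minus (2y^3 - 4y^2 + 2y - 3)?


Distribute the minus sign:
  (-8y^2 + 7y)
- (2y^3 - 4y^2 + 2y - 3)
Negate second polynomial: -2y^3 + 4y^2 - 2y + 3
Add: -2y^3 - 4y^2 + 5y + 3


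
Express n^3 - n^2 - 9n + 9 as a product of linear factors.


Try integer roots (divisors of 9). n=-3: p(-3)=0.
Divide out (n + 3): quotient is n^2 - 4n + 3.
Factor the quadratic: (n - 1)(n - 3)
Result: (n + 3)(n - 1)(n - 3)


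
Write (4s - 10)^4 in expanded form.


Expand (4s - 10)^4 by repeated multiplication:
  (4s - 10)^2 = 16s^2 - 80s + 100
  (4s - 10)^3 = 64s^3 - 480s^2 + 1200s - 1000
= 256s^4 - 2560s^3 + 9600s^2 - 16000s + 10000


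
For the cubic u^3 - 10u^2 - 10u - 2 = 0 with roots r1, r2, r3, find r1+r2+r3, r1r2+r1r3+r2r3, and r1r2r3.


Monic cubic u^3+bu^2+cu+d=0: sum=-b, pairwise sum=c, product=-d.
b=-10, c=-10, d=-2
r1+r2+r3 = 10
r1r2+r1r3+r2r3 = -10
r1r2r3 = 2


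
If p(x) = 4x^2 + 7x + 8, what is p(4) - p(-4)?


p(4) = 100
p(-4) = 44
p(4) - p(-4) = 100 - 44 = 56


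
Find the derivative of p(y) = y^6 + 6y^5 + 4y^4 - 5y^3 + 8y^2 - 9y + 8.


Apply the power rule term by term:
  d/dy(y^6) = 6y^5
  d/dy(6y^5) = 30y^4
  d/dy(4y^4) = 16y^3
  d/dy(-5y^3) = -15y^2
  d/dy(8y^2) = 16y
  d/dy(-9y) = -9
  d/dy(8) = 0
p'(y) = 6y^5 + 30y^4 + 16y^3 - 15y^2 + 16y - 9


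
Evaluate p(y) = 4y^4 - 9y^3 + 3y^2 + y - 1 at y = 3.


Using direct substitution:
  4 * (3)^4 = 324
  -9 * (3)^3 = -243
  3 * (3)^2 = 27
  1 * (3)^1 = 3
  constant: -1
Sum = 324 - 243 + 27 + 3 - 1 = 110


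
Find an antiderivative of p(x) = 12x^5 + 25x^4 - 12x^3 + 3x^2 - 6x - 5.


Reverse power rule on each term:
  ∫ 12x^5 dx = 2x^6
  ∫ 25x^4 dx = 5x^5
  ∫ -12x^3 dx = -3x^4
  ∫ 3x^2 dx = x^3
  ∫ -6x dx = -3x^2
  ∫ -5 dx = -5x
F(x) = 2x^6 + 5x^5 - 3x^4 + x^3 - 3x^2 - 5x + C


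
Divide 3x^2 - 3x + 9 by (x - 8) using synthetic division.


Synthetic division with c = 8. Coefficients: 3, -3, 9
Bring down 3.
  3 * 8 = 24; 24 - 3 = 21
  21 * 8 = 168; 168 + 9 = 177
Quotient: 3x + 21, Remainder: 177


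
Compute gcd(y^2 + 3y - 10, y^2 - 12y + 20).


Factor each:
  y^2 + 3y - 10 = (y - 2)(y + 5)
  y^2 - 12y + 20 = (y - 2)(y - 10)
Common monic factor: y - 2


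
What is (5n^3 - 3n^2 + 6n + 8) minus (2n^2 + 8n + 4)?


Distribute the minus sign:
  (5n^3 - 3n^2 + 6n + 8)
- (2n^2 + 8n + 4)
Negate second polynomial: -2n^2 - 8n - 4
Add: 5n^3 - 5n^2 - 2n + 4


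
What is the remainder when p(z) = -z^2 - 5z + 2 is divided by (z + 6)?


By the Remainder Theorem, the remainder equals p(-6):
  -1*(-6)^2 = -36
  -5*(-6)^1 = 30
  constant: 2
Sum: -36 + 30 + 2 = -4


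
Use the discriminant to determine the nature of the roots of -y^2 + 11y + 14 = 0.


D = b^2 - 4ac = (11)^2 - 4(-1)(14) = 121 + 56 = 177
Since D > 0: two distinct irrational roots


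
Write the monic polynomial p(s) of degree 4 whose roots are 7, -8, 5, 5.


p(s) = (s - 7)(s + 8)(s - 5)(s - 5)
Expand: s^4 - 9s^3 - 41s^2 + 585s - 1400


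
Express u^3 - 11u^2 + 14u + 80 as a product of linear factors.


Try integer roots (divisors of 80). u=8: p(8)=0.
Divide out (u - 8): quotient is u^2 - 3u - 10.
Factor the quadratic: (u + 2)(u - 5)
Result: (u - 8)(u + 2)(u - 5)


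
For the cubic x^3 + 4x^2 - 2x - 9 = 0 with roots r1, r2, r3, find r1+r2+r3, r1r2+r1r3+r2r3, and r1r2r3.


Monic cubic x^3+bx^2+cx+d=0: sum=-b, pairwise sum=c, product=-d.
b=4, c=-2, d=-9
r1+r2+r3 = -4
r1r2+r1r3+r2r3 = -2
r1r2r3 = 9


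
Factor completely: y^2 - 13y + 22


Roots satisfy r1 + r2 = -b/a = 13 and r1*r2 = c/a = 22.
So r1 = 2, r2 = 11.
y^2 - 13y + 22 = (y - r1)(y - r2) = (y - 2)(y - 11)


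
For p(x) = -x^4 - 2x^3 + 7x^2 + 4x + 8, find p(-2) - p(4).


p(-2) = 28
p(4) = -248
p(-2) - p(4) = 28 + 248 = 276


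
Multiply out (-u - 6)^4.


Expand (-u - 6)^4 by repeated multiplication:
  (-u - 6)^2 = u^2 + 12u + 36
  (-u - 6)^3 = -u^3 - 18u^2 - 108u - 216
= u^4 + 24u^3 + 216u^2 + 864u + 1296


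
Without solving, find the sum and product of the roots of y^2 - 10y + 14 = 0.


For ay^2+by+c=0: sum = -b/a, product = c/a.
a=1, b=-10, c=14
Sum = -(-10)/1 = 10
Product = (14)/1 = 14


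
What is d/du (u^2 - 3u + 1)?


Apply the power rule term by term:
  d/du(u^2) = 2u
  d/du(-3u) = -3
  d/du(1) = 0
p'(u) = 2u - 3


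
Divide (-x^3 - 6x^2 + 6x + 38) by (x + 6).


(-x^3 - 6x^2 + 6x + 38) / (x + 6)
Step 1: -x^2 * (x + 6) = -x^3 - 6x^2; subtract.
Step 2: 0 * (x + 6) = 0; subtract.
Step 3: 6 * (x + 6) = 6x + 36; subtract.
Quotient: -x^2 + 6, Remainder: 2


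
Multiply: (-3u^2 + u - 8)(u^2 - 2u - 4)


Distribute each term of the first polynomial:
  (-3u^2)(u^2 - 2u - 4) = -3u^4 + 6u^3 + 12u^2
  (u)(u^2 - 2u - 4) = u^3 - 2u^2 - 4u
  (-8)(u^2 - 2u - 4) = -8u^2 + 16u + 32
Sum: -3u^4 + 7u^3 + 2u^2 + 12u + 32


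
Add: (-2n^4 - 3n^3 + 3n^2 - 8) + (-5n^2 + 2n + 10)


Align terms by degree and add:
  -2n^4 - 3n^3 + 3n^2 - 8
  -5n^2 + 2n + 10
= -2n^4 - 3n^3 - 2n^2 + 2n + 2


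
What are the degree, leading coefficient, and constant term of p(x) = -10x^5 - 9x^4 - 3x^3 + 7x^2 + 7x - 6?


Highest power of x is 5, with coefficient -10. Constant term is -6.
Degree = 5, leading coefficient = -10, constant term = -6


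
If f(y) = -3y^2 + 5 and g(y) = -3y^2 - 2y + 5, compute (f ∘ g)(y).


Substitute g(y) into f:
f(g(y)) = -3*(-3y^2 - 2y + 5)^2 + 5
(-3y^2 - 2y + 5)^2 = 9y^4 + 12y^3 - 26y^2 - 20y + 25
Expand and combine: -27y^4 - 36y^3 + 78y^2 + 60y - 70


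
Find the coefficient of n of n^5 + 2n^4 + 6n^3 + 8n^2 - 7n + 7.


Read off the coefficient of n: -7


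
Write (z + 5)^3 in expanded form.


Expand (z + 5)^3 by repeated multiplication:
  (z + 5)^2 = z^2 + 10z + 25
= z^3 + 15z^2 + 75z + 125


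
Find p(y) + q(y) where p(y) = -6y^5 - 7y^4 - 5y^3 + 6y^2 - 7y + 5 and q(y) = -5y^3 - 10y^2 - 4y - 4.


Align terms by degree and add:
  -6y^5 - 7y^4 - 5y^3 + 6y^2 - 7y + 5
  -5y^3 - 10y^2 - 4y - 4
= -6y^5 - 7y^4 - 10y^3 - 4y^2 - 11y + 1


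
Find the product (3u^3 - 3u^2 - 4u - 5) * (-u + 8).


Distribute each term of the first polynomial:
  (3u^3)(-u + 8) = -3u^4 + 24u^3
  (-3u^2)(-u + 8) = 3u^3 - 24u^2
  (-4u)(-u + 8) = 4u^2 - 32u
  (-5)(-u + 8) = 5u - 40
Sum: -3u^4 + 27u^3 - 20u^2 - 27u - 40


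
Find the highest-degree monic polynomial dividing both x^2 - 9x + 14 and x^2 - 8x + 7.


Factor each:
  x^2 - 9x + 14 = (x - 7)(x - 2)
  x^2 - 8x + 7 = (x - 7)(x - 1)
Common monic factor: x - 7


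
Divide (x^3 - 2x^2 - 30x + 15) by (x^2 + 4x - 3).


(x^3 - 2x^2 - 30x + 15) / (x^2 + 4x - 3)
Step 1: x * (x^2 + 4x - 3) = x^3 + 4x^2 - 3x; subtract.
Step 2: -6 * (x^2 + 4x - 3) = -6x^2 - 24x + 18; subtract.
Quotient: x - 6, Remainder: -3x - 3


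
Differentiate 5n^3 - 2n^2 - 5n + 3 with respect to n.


Apply the power rule term by term:
  d/dn(5n^3) = 15n^2
  d/dn(-2n^2) = -4n
  d/dn(-5n) = -5
  d/dn(3) = 0
p'(n) = 15n^2 - 4n - 5


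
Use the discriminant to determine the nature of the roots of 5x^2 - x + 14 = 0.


D = b^2 - 4ac = (-1)^2 - 4(5)(14) = 1 - 280 = -279
Since D < 0: two complex conjugate roots (no real roots)


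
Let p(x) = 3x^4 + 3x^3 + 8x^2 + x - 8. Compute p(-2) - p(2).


p(-2) = 46
p(2) = 98
p(-2) - p(2) = 46 - 98 = -52


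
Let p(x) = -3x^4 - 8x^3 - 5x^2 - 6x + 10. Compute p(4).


Using direct substitution:
  -3 * (4)^4 = -768
  -8 * (4)^3 = -512
  -5 * (4)^2 = -80
  -6 * (4)^1 = -24
  constant: 10
Sum = -768 - 512 - 80 - 24 + 10 = -1374


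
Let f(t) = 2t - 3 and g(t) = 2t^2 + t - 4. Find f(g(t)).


Substitute g(t) into f:
f(g(t)) = 2*(2t^2 + t - 4) + (-3)
Expand and combine: 4t^2 + 2t - 11


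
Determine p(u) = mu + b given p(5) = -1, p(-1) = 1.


p(u) = mu + b. Using p(5)=-1, p(-1)=1:
m = (-1 - 1)/(5 + 1) = -2/6 = -1/3
b = -1 - m*(5) = -1 + 5/3 = 2/3
p(u) = -(1/3)u + (2/3)


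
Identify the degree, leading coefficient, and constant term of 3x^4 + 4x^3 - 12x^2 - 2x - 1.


Highest power of x is 4, with coefficient 3. Constant term is -1.
Degree = 4, leading coefficient = 3, constant term = -1


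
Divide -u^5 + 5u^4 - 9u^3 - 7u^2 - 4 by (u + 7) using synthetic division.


Synthetic division with c = -7. Coefficients: -1, 5, -9, -7, 0, -4
Bring down -1.
  -1 * -7 = 7; 7 + 5 = 12
  12 * -7 = -84; -84 - 9 = -93
  -93 * -7 = 651; 651 - 7 = 644
  644 * -7 = -4508; -4508 + 0 = -4508
  -4508 * -7 = 31556; 31556 - 4 = 31552
Quotient: -u^4 + 12u^3 - 93u^2 + 644u - 4508, Remainder: 31552


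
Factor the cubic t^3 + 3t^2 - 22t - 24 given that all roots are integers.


Try integer roots (divisors of -24). t=4: p(4)=0.
Divide out (t - 4): quotient is t^2 + 7t + 6.
Factor the quadratic: (t + 6)(t + 1)
Result: (t - 4)(t + 6)(t + 1)


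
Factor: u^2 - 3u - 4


Roots satisfy r1 + r2 = -b/a = 3 and r1*r2 = c/a = -4.
So r1 = 4, r2 = -1.
u^2 - 3u - 4 = (u - r1)(u - r2) = (u - 4)(u + 1)


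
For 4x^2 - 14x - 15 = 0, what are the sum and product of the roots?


For ax^2+bx+c=0: sum = -b/a, product = c/a.
a=4, b=-14, c=-15
Sum = -(-14)/4 = 7/2
Product = (-15)/4 = -15/4


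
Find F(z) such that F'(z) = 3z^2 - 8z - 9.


Reverse power rule on each term:
  ∫ 3z^2 dz = z^3
  ∫ -8z dz = -4z^2
  ∫ -9 dz = -9z
F(z) = z^3 - 4z^2 - 9z + C


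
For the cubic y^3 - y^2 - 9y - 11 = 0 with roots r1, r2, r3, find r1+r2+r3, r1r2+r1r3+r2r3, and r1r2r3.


Monic cubic y^3+by^2+cy+d=0: sum=-b, pairwise sum=c, product=-d.
b=-1, c=-9, d=-11
r1+r2+r3 = 1
r1r2+r1r3+r2r3 = -9
r1r2r3 = 11


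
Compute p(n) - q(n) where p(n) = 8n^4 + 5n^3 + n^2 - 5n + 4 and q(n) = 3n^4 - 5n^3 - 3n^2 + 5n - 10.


Distribute the minus sign:
  (8n^4 + 5n^3 + n^2 - 5n + 4)
- (3n^4 - 5n^3 - 3n^2 + 5n - 10)
Negate second polynomial: -3n^4 + 5n^3 + 3n^2 - 5n + 10
Add: 5n^4 + 10n^3 + 4n^2 - 10n + 14


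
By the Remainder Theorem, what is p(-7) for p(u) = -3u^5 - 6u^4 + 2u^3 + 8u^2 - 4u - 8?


By the Remainder Theorem, the remainder equals p(-7):
  -3*(-7)^5 = 50421
  -6*(-7)^4 = -14406
  2*(-7)^3 = -686
  8*(-7)^2 = 392
  -4*(-7)^1 = 28
  constant: -8
Sum: 50421 - 14406 - 686 + 392 + 28 - 8 = 35741


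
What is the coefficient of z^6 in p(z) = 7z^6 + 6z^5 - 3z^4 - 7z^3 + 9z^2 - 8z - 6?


Read off the coefficient of z^6: 7


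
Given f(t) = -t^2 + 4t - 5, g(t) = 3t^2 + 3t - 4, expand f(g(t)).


Substitute g(t) into f:
f(g(t)) = -1*(3t^2 + 3t - 4)^2 + 4*(3t^2 + 3t - 4) + (-5)
(3t^2 + 3t - 4)^2 = 9t^4 + 18t^3 - 15t^2 - 24t + 16
Expand and combine: -9t^4 - 18t^3 + 27t^2 + 36t - 37


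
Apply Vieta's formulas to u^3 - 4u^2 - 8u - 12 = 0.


Monic cubic u^3+bu^2+cu+d=0: sum=-b, pairwise sum=c, product=-d.
b=-4, c=-8, d=-12
r1+r2+r3 = 4
r1r2+r1r3+r2r3 = -8
r1r2r3 = 12


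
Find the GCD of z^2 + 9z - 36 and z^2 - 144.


Factor each:
  z^2 + 9z - 36 = (z + 12)(z - 3)
  z^2 - 144 = (z + 12)(z - 12)
Common monic factor: z + 12


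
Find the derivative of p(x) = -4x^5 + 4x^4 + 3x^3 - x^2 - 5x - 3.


Apply the power rule term by term:
  d/dx(-4x^5) = -20x^4
  d/dx(4x^4) = 16x^3
  d/dx(3x^3) = 9x^2
  d/dx(-x^2) = -2x
  d/dx(-5x) = -5
  d/dx(-3) = 0
p'(x) = -20x^4 + 16x^3 + 9x^2 - 2x - 5


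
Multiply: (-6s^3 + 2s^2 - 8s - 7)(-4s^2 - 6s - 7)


Distribute each term of the first polynomial:
  (-6s^3)(-4s^2 - 6s - 7) = 24s^5 + 36s^4 + 42s^3
  (2s^2)(-4s^2 - 6s - 7) = -8s^4 - 12s^3 - 14s^2
  (-8s)(-4s^2 - 6s - 7) = 32s^3 + 48s^2 + 56s
  (-7)(-4s^2 - 6s - 7) = 28s^2 + 42s + 49
Sum: 24s^5 + 28s^4 + 62s^3 + 62s^2 + 98s + 49


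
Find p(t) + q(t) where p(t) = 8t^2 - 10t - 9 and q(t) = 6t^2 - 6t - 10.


Align terms by degree and add:
  8t^2 - 10t - 9
+ 6t^2 - 6t - 10
= 14t^2 - 16t - 19


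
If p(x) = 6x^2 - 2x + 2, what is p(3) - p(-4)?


p(3) = 50
p(-4) = 106
p(3) - p(-4) = 50 - 106 = -56


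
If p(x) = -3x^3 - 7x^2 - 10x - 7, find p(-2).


Using direct substitution:
  -3 * (-2)^3 = 24
  -7 * (-2)^2 = -28
  -10 * (-2)^1 = 20
  constant: -7
Sum = 24 - 28 + 20 - 7 = 9


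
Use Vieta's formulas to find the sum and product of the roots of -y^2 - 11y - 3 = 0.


For ay^2+by+c=0: sum = -b/a, product = c/a.
a=-1, b=-11, c=-3
Sum = -(-11)/-1 = -11
Product = (-3)/-1 = 3


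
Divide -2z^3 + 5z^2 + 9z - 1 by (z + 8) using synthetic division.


Synthetic division with c = -8. Coefficients: -2, 5, 9, -1
Bring down -2.
  -2 * -8 = 16; 16 + 5 = 21
  21 * -8 = -168; -168 + 9 = -159
  -159 * -8 = 1272; 1272 - 1 = 1271
Quotient: -2z^2 + 21z - 159, Remainder: 1271


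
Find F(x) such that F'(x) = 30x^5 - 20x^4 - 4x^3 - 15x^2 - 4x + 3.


Reverse power rule on each term:
  ∫ 30x^5 dx = 5x^6
  ∫ -20x^4 dx = -4x^5
  ∫ -4x^3 dx = -x^4
  ∫ -15x^2 dx = -5x^3
  ∫ -4x dx = -2x^2
  ∫ 3 dx = 3x
F(x) = 5x^6 - 4x^5 - x^4 - 5x^3 - 2x^2 + 3x + C


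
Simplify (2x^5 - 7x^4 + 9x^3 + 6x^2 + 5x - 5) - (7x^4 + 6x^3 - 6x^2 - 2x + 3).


Distribute the minus sign:
  (2x^5 - 7x^4 + 9x^3 + 6x^2 + 5x - 5)
- (7x^4 + 6x^3 - 6x^2 - 2x + 3)
Negate second polynomial: -7x^4 - 6x^3 + 6x^2 + 2x - 3
Add: 2x^5 - 14x^4 + 3x^3 + 12x^2 + 7x - 8


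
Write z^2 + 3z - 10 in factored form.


Roots satisfy r1 + r2 = -b/a = -3 and r1*r2 = c/a = -10.
So r1 = -5, r2 = 2.
z^2 + 3z - 10 = (z - r1)(z - r2) = (z + 5)(z - 2)


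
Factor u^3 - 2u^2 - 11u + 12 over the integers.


Try integer roots (divisors of 12). u=4: p(4)=0.
Divide out (u - 4): quotient is u^2 + 2u - 3.
Factor the quadratic: (u + 3)(u - 1)
Result: (u - 4)(u + 3)(u - 1)


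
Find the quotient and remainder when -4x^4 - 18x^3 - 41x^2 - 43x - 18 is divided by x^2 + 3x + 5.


(-4x^4 - 18x^3 - 41x^2 - 43x - 18) / (x^2 + 3x + 5)
Step 1: -4x^2 * (x^2 + 3x + 5) = -4x^4 - 12x^3 - 20x^2; subtract.
Step 2: -6x * (x^2 + 3x + 5) = -6x^3 - 18x^2 - 30x; subtract.
Step 3: -3 * (x^2 + 3x + 5) = -3x^2 - 9x - 15; subtract.
Quotient: -4x^2 - 6x - 3, Remainder: -4x - 3


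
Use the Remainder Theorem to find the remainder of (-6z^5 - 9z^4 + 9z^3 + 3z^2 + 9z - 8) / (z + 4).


By the Remainder Theorem, the remainder equals p(-4):
  -6*(-4)^5 = 6144
  -9*(-4)^4 = -2304
  9*(-4)^3 = -576
  3*(-4)^2 = 48
  9*(-4)^1 = -36
  constant: -8
Sum: 6144 - 2304 - 576 + 48 - 36 - 8 = 3268


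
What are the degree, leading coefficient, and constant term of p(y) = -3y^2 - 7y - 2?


Highest power of y is 2, with coefficient -3. Constant term is -2.
Degree = 2, leading coefficient = -3, constant term = -2


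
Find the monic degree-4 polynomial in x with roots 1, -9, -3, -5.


p(x) = (x - 1)(x + 9)(x + 3)(x + 5)
Expand: x^4 + 16x^3 + 70x^2 + 48x - 135


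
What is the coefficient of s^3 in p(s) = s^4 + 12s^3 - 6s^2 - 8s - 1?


Read off the coefficient of s^3: 12


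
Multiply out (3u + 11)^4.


Expand (3u + 11)^4 by repeated multiplication:
  (3u + 11)^2 = 9u^2 + 66u + 121
  (3u + 11)^3 = 27u^3 + 297u^2 + 1089u + 1331
= 81u^4 + 1188u^3 + 6534u^2 + 15972u + 14641
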